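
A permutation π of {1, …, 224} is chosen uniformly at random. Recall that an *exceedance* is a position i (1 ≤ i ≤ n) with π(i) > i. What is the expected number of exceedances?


Write X = Σ_{i=1}^{224} X_i, where X_i = 1_{π(i) > i}.
For each fixed i, π(i) is uniform over {1, …, 224} (marginal of a uniform permutation), so P[π(i) > i] = (n − i)/n. Summing: Σ_{i=1}^{224} (n − i)/n = (0 + 1 + … + 223)/224 = 224(224 − 1)/(2·224) = (224 − 1)/2.
Hence E[X] = Σ_{i=1}^{224} (224 − i)/224 = 223/2 ≈ 111.500000.

E[X] = 223/2 = 111.500000.


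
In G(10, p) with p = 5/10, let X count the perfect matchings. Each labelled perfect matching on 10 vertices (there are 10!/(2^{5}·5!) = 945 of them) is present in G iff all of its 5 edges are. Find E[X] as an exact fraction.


K_10 has 10!/(2^{5}·5!) = 945 labelled perfect matchings.
For each such perfect matching H, let X_H = 1 if all 5 edges of H are present in G. Then P[X_H = 1] = p^{5} = (1/2)^{5} = 1/32.
Summing the indicators: E[X] = Σ_H E[X_H] = 945 · p^{5} = 945 · 1/32 = 945/32.
Numerically: E[X] ≈ 29.531.

E[X] = 945 · (1/2)^{5} = 945/32 ≈ 29.531.


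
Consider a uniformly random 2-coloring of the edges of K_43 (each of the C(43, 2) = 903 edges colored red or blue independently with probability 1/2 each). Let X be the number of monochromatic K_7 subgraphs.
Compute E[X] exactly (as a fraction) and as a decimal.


Let X = Σ_S X_S over the C(43, 7) = 32224114 subsets S of size 7, where X_S = 1 if the K_7 on S is monochromatic.
For a fixed S, the K_7 on S has C(7, 2) = 21 edges. P[all 21 edges red] = (1/2)^21, and likewise for blue, so P[monochromatic] = 2·(1/2)^21 = 2^{1 − 21} = 1/1048576.
Summing: E[X] = C(43, 7) · 2^{1 − 21} = 32224114 · 1/1048576 = 16112057/524288.
Numerically: E[X] ≈ 30.731310.

E[X] = C(43,7)·2^(1−C(7,2)) = 16112057/524288 ≈ 30.731310.


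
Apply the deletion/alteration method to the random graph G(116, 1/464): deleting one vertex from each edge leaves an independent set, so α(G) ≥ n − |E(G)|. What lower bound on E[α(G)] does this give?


E[|E(G)|] = C(116, 2)·p = 6670 · (1/464) = 115/8.
E[α(G)] ≥ n − E[|E(G)|] = 116 − 115/8 = 813/8.
Numerically: ≈ 101.6250.
(This is only a lower bound; the true E[α(G)] may be larger.)

E[α(G)] ≥ 813/8 ≈ 101.6250.


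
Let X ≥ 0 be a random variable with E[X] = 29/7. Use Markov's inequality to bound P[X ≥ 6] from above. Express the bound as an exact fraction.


μ = E[X] = 29/7, a = 6.
Markov: P[X ≥ 6] ≤ μ/a = (29/7)/6 = 29/42.
Numerically: ≈ 0.690476.
(Since a = 6 > μ = 4.142857, the bound 29/42 is < 1 and informative.)

P[X ≥ 6] ≤ 29/42 ≈ 0.690476.


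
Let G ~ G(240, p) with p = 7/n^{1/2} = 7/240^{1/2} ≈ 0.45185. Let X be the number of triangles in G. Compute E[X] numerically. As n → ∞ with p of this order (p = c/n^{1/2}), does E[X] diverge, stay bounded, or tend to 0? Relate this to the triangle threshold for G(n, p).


Number of potential triangles: C(240, 3) = 2275280.
Each occurs with probability p³ ≈ (0.45185)³ ≈ 9.2252312e-02.
By linearity: E[X] = C(240, 3)·p³ ≈ 2275280 · 9.2252312e-02 ≈ 209899.83965.
Since α = 1/2 < 1, p = c/n^{1/2} ≫ 1/n is above the triangle threshold p ~ 1/n. Asymptotically E[X] ~ (c³/6)·n^{3(1−α)} = (7³/6)·n^{1.5} → ∞; triangles are abundant w.h.p.

E[X] ≈ 209899.83965; in regime p = Θ(1/n^{1/2}) E[X] diverges (above the triangle threshold p ~ 1/n).


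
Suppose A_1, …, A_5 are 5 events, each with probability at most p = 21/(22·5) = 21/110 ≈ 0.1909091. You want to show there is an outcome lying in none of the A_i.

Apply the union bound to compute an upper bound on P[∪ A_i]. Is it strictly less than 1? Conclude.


Union bound: P[∪_{i=1}^{5} A_i] ≤ Σ_i P[A_i] ≤ 5·p = 5·(21/110) = 21/22.
Numerically: 21/22 ≈ 0.9545455.
Is 21/22 < 1? YES.
Since P[∪ A_i] ≤ 21/22 < 1, the complement has P[∩ A_i^c] ≥ 1 − 21/22 = 1/22 > 0, so some outcome avoids every A_i.

5·p = 21/22 ≈ 0.9545455; existence CERTIFIED by the union bound.


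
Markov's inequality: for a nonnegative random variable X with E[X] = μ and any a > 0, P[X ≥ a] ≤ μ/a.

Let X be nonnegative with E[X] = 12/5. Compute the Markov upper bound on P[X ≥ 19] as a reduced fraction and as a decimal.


μ = E[X] = 12/5, a = 19.
Markov: P[X ≥ 19] ≤ μ/a = (12/5)/19 = 12/95.
Numerically: ≈ 0.126316.
(Since a = 19 > μ = 2.400000, the bound 12/95 is < 1 and informative.)

P[X ≥ 19] ≤ 12/95 ≈ 0.126316.


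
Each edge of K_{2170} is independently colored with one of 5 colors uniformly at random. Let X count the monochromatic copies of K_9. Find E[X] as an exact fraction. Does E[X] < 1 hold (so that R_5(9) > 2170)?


E[X] = C(2170, 9) · 5^{1 − 36} = 2891746779868845075610510 · 5^{−35} = 2891746779868845075610510/2910383045673370361328125.
As a reduced fraction: E[X] = 578349355973769015122102/582076609134674072265625 ≈ 0.99360.
Is E[X] < 1? YES.
Since E[X] < 1, there exists a 5-coloring of K_{2170} with no monochromatic K_9; hence R_5(9) > 2170.

E[X] = 578349355973769015122102/582076609134674072265625 ≈ 0.99360; E[X] < 1, so R_5(9) > 2170.


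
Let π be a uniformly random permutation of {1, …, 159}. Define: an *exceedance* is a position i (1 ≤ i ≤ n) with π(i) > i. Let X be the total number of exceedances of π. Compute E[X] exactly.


Write X = Σ_{i=1}^{159} X_i, where X_i = 1_{π(i) > i}.
For each fixed i, π(i) is uniform over {1, …, 159} (marginal of a uniform permutation), so P[π(i) > i] = (n − i)/n. Summing: Σ_{i=1}^{159} (n − i)/n = (0 + 1 + … + 158)/159 = 159(159 − 1)/(2·159) = (159 − 1)/2.
Hence E[X] = Σ_{i=1}^{159} (159 − i)/159 = 79 ≈ 79.000000.

E[X] = 79 = 79.000000.


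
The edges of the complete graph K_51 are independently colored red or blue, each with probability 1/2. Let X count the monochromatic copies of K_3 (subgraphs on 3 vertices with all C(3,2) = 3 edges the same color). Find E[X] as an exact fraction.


Let X = Σ_S X_S over the C(51, 3) = 20825 subsets S of size 3, where X_S = 1 if the K_3 on S is monochromatic.
For a fixed S, the K_3 on S has C(3, 2) = 3 edges. P[all 3 edges red] = (1/2)^3, and likewise for blue, so P[monochromatic] = 2·(1/2)^3 = 2^{1 − 3} = 1/4.
By linearity of expectation: E[X] = C(51, 3) · 2^{1 − 3} = 20825 · 1/4 = 20825/4.
Numerically: E[X] ≈ 5206.2500.

E[X] = C(51,3)·2^(1−C(3,2)) = 20825/4 ≈ 5206.2500.


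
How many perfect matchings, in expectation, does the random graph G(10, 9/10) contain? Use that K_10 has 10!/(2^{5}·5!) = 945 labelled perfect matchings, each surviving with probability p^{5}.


K_10 has 10!/(2^{5}·5!) = 945 labelled perfect matchings.
For each such perfect matching H, let X_H = 1 if all 5 edges of H are present in G. Then P[X_H = 1] = p^{5} = (9/10)^{5} = 59049/100000.
Summing the indicators: E[X] = Σ_H E[X_H] = 945 · p^{5} = 945 · 59049/100000 = 11160261/20000.
Numerically: E[X] ≈ 558.013.

E[X] = 945 · (9/10)^{5} = 11160261/20000 ≈ 558.013.


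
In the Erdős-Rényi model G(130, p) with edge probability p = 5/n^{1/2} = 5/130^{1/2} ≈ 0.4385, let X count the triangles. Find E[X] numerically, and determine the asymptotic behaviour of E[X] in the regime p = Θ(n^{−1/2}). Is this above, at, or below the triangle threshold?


Number of potential triangles: C(130, 3) = 357760.
Each occurs with probability p³ ≈ (0.4385)³ ≈ 8.433250e-02.
By linearity: E[X] = C(130, 3)·p³ ≈ 357760 · 8.433250e-02 ≈ 30170.7959.
Since α = 1/2 < 1, p = c/n^{1/2} ≫ 1/n is above the triangle threshold p ~ 1/n. Asymptotically E[X] ~ (c³/6)·n^{3(1−α)} = (5³/6)·n^{1.5} → ∞; triangles are abundant w.h.p.

E[X] ≈ 30170.7959; in regime p = Θ(1/n^{1/2}) E[X] diverges (above the triangle threshold p ~ 1/n).


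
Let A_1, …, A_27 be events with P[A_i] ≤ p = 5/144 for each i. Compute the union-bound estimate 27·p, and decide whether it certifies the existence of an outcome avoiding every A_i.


Union bound: P[∪_{i=1}^{27} A_i] ≤ Σ_i P[A_i] ≤ 27·p = 27·(5/144) = 15/16.
Numerically: 15/16 ≈ 0.938.
Is 15/16 < 1? YES.
Since P[∪ A_i] ≤ 15/16 < 1, the complement has P[∩ A_i^c] ≥ 1 − 15/16 = 1/16 > 0, so some outcome avoids every A_i.

27·p = 15/16 ≈ 0.938; existence CERTIFIED by the union bound.


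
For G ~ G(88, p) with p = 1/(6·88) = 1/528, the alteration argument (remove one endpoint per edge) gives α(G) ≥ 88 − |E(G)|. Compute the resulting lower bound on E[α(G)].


E[|E(G)|] = C(88, 2)·p = 3828 · (1/528) = 29/4.
E[α(G)] ≥ n − E[|E(G)|] = 88 − 29/4 = 323/4.
Numerically: ≈ 80.7500.
(This is only a lower bound; the true E[α(G)] may be larger.)

E[α(G)] ≥ 323/4 ≈ 80.7500.


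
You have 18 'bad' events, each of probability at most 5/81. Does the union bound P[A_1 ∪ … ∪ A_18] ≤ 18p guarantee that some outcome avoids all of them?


Union bound: P[∪_{i=1}^{18} A_i] ≤ Σ_i P[A_i] ≤ 18·p = 18·(5/81) = 10/9.
Numerically: 10/9 ≈ 1.111111.
Is 10/9 < 1? NO.
Since the bound 10/9 is ≥ 1, the union bound is uninformative here; it does NOT by itself certify existence.

18·p = 10/9 ≈ 1.111111; existence NOT certified by the union bound.


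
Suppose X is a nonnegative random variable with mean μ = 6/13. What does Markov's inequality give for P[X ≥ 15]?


μ = E[X] = 6/13, a = 15.
Markov: P[X ≥ 15] ≤ μ/a = (6/13)/15 = 2/65.
Numerically: ≈ 0.03077.
(Since a = 15 > μ = 0.46154, the bound 2/65 is < 1 and informative.)

P[X ≥ 15] ≤ 2/65 ≈ 0.03077.


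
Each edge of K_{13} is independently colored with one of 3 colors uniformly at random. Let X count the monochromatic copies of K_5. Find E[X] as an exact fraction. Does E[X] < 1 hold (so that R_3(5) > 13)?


E[X] = C(13, 5) · 3^{1 − 10} = 1287 · 3^{−9} = 1287/19683.
As a reduced fraction: E[X] = 143/2187 ≈ 0.065.
Is E[X] < 1? YES.
Since E[X] < 1, there exists a 3-coloring of K_{13} with no monochromatic K_5; hence R_3(5) > 13.

E[X] = 143/2187 ≈ 0.065; E[X] < 1, so R_3(5) > 13.


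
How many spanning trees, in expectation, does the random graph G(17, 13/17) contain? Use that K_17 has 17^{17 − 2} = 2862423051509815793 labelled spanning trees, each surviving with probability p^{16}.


K_17 has 17^{17 − 2} = 2862423051509815793 labelled spanning trees.
For each such spanning tree H, let X_H = 1 if all 16 edges of H are present in G. Then P[X_H = 1] = p^{16} = (13/17)^{16} = 665416609183179841/48661191875666868481.
By linearity of expectation: E[X] = Σ_H E[X_H] = 2862423051509815793 · p^{16} = 2862423051509815793 · 665416609183179841/48661191875666868481 = 665416609183179841/17.
Numerically: E[X] ≈ 3.91e+16.

E[X] = 2862423051509815793 · (13/17)^{16} = 665416609183179841/17 ≈ 3.91e+16.


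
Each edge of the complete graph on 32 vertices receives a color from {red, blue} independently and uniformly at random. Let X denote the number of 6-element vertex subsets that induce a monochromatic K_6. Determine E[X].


Let X = Σ_S X_S over the C(32, 6) = 906192 subsets S of size 6, where X_S = 1 if the K_6 on S is monochromatic.
For a fixed S, the K_6 on S has C(6, 2) = 15 edges. P[all 15 edges red] = (1/2)^15, and likewise for blue, so P[monochromatic] = 2·(1/2)^15 = 2^{1 − 15} = 1/16384.
By linearity of expectation: E[X] = C(32, 6) · 2^{1 − 15} = 906192 · 1/16384 = 56637/1024.
Numerically: E[X] ≈ 55.3096.

E[X] = C(32,6)·2^(1−C(6,2)) = 56637/1024 ≈ 55.3096.


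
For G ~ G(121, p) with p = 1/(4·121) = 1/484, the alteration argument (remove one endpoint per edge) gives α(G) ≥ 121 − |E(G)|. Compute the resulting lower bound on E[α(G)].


E[|E(G)|] = C(121, 2)·p = 7260 · (1/484) = 15.
E[α(G)] ≥ n − E[|E(G)|] = 121 − 15 = 106.
Numerically: ≈ 106.0000.
(This is only a lower bound; the true E[α(G)] may be larger.)

E[α(G)] ≥ 106 ≈ 106.0000.


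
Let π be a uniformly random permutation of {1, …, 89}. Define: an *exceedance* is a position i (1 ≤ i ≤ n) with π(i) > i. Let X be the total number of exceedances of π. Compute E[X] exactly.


Write X = Σ_{i=1}^{89} X_i, where X_i = 1_{π(i) > i}.
For each fixed i, π(i) is uniform over {1, …, 89} (marginal of a uniform permutation), so P[π(i) > i] = (n − i)/n. Summing: Σ_{i=1}^{89} (n − i)/n = (0 + 1 + … + 88)/89 = 89(89 − 1)/(2·89) = (89 − 1)/2.
Hence E[X] = Σ_{i=1}^{89} (89 − i)/89 = 44 ≈ 44.000.

E[X] = 44 = 44.000.


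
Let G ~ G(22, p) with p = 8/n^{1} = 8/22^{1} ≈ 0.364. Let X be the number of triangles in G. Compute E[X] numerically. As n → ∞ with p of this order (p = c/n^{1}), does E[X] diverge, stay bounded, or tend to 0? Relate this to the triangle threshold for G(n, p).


Number of potential triangles: C(22, 3) = 1540.
Each occurs with probability p³ ≈ (0.364)³ ≈ 4.80841e-02.
By linearity: E[X] = C(22, 3)·p³ ≈ 1540 · 4.80841e-02 ≈ 74.050.
Here α = 1, so p = 8/n is exactly at the triangle threshold p ~ 1/n. Asymptotically E[X] → c³/6 = 8³/6 = 256/3 ≈ 85.333, a bounded constant. In this regime the triangle count is asymptotically Poisson(c³/6).

E[X] ≈ 74.050; in regime p = Θ(1/n^{1}) E[X] stays bounded (at the triangle threshold p ~ 1/n).


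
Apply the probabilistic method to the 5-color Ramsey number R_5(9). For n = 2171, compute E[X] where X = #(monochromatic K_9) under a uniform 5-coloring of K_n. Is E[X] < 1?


E[X] = C(2171, 9) · 5^{1 − 36} = 2903784578674959601827205 · 5^{−35} = 2903784578674959601827205/2910383045673370361328125.
As a reduced fraction: E[X] = 580756915734991920365441/582076609134674072265625 ≈ 0.997733.
Is E[X] < 1? YES.
Since E[X] < 1, there exists a 5-coloring of K_{2171} with no monochromatic K_9; hence R_5(9) > 2171.

E[X] = 580756915734991920365441/582076609134674072265625 ≈ 0.997733; E[X] < 1, so R_5(9) > 2171.


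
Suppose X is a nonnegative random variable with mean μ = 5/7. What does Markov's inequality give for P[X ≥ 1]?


μ = E[X] = 5/7, a = 1.
Markov: P[X ≥ 1] ≤ μ/a = (5/7)/1 = 5/7.
Numerically: ≈ 0.7143.
(Since a = 1 > μ = 0.7143, the bound 5/7 is < 1 and informative.)

P[X ≥ 1] ≤ 5/7 ≈ 0.7143.


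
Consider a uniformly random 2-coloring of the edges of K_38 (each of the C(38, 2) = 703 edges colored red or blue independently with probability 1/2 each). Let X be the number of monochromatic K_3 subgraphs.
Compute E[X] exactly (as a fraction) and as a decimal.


Let X = Σ_S X_S over the C(38, 3) = 8436 subsets S of size 3, where X_S = 1 if the K_3 on S is monochromatic.
For a fixed S, the K_3 on S has C(3, 2) = 3 edges. P[all 3 edges red] = (1/2)^3, and likewise for blue, so P[monochromatic] = 2·(1/2)^3 = 2^{1 − 3} = 1/4.
By linearity: E[X] = C(38, 3) · 2^{1 − 3} = 8436 · 1/4 = 2109.
Numerically: E[X] ≈ 2109.000.

E[X] = C(38,3)·2^(1−C(3,2)) = 2109 ≈ 2109.000.


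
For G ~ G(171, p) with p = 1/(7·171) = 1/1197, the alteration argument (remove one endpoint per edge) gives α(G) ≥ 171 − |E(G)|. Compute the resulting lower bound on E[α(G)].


E[|E(G)|] = C(171, 2)·p = 14535 · (1/1197) = 85/7.
E[α(G)] ≥ n − E[|E(G)|] = 171 − 85/7 = 1112/7.
Numerically: ≈ 158.8571.
(This is only a lower bound; the true E[α(G)] may be larger.)

E[α(G)] ≥ 1112/7 ≈ 158.8571.


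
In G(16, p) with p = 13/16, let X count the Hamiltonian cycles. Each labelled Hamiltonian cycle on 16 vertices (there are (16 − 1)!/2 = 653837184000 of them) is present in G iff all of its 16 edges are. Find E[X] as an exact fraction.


K_16 has (16 − 1)!/2 = 653837184000 labelled Hamiltonian cycles.
For each such Hamiltonian cycle H, let X_H = 1 if all 16 edges of H are present in G. Then P[X_H = 1] = p^{16} = (13/16)^{16} = 665416609183179841/18446744073709551616.
By linearity: E[X] = Σ_H E[X_H] = 653837184000 · p^{16} = 653837184000 · 665416609183179841/18446744073709551616 = 424877072202303561918952875/18014398509481984.
Numerically: E[X] ≈ 2.35854e+10.

E[X] = 653837184000 · (13/16)^{16} = 424877072202303561918952875/18014398509481984 ≈ 2.35854e+10.


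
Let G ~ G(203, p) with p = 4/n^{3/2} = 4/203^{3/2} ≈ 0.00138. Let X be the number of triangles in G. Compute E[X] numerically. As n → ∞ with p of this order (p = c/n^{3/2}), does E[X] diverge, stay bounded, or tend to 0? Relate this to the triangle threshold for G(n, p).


Number of potential triangles: C(203, 3) = 1373701.
Each occurs with probability p³ ≈ (0.00138)³ ≈ 2.64513e-09.
By linearity: E[X] = C(203, 3)·p³ ≈ 1373701 · 2.64513e-09 ≈ 0.004.
Since α = 3/2 > 1, p = c/n^{3/2} = o(1/n) is below the triangle threshold p ~ 1/n. Asymptotically E[X] ~ (c³/6)·n^{3(1−α)} = (4³/6)·n^{-1.5} → 0, so by Markov's inequality G has no triangles w.h.p.

E[X] ≈ 0.004; in regime p = Θ(1/n^{3/2}) E[X] tends to 0 (below the triangle threshold p ~ 1/n).


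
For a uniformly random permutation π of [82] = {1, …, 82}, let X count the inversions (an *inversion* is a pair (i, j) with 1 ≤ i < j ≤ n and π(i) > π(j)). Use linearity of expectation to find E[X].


Write X = Σ X_I over the C(82, 2) = 3321 pairs i < j, with X_I the indicator of one inversion.
There are 3321 indicators.
For each fixed pair i < j, the values π(i) and π(j) are two distinct elements of {1, …, 82} in uniformly random order; by symmetry P[π(i) > π(j)] = 1/2.
By linearity: E[X] = 3321 · (1/2) = C(82, 2) · (1/2) = 3321/2 = 3321/2 ≈ 1660.500.

E[X] = 3321/2 = 1660.500.


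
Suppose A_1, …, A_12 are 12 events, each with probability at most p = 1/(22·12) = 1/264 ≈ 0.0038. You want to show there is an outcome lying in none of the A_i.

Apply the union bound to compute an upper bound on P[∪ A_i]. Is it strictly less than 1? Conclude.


Union bound: P[∪_{i=1}^{12} A_i] ≤ Σ_i P[A_i] ≤ 12·p = 12·(1/264) = 1/22.
Numerically: 1/22 ≈ 0.0455.
Is 1/22 < 1? YES.
Since P[∪ A_i] ≤ 1/22 < 1, the complement has P[∩ A_i^c] ≥ 1 − 1/22 = 21/22 > 0, so some outcome avoids every A_i.

12·p = 1/22 ≈ 0.0455; existence CERTIFIED by the union bound.


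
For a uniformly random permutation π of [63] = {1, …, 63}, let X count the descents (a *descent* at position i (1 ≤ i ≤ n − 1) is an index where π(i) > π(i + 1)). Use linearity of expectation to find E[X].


Write X = Σ X_I over i = 1, …, 62, with X_I the indicator of one descent.
There are 62 indicators.
For each fixed i, the pair (π(i), π(i+1)) is a uniformly random ordered pair of distinct values from {1, …, 63}; by symmetry P[π(i) > π(i+1)] = 1/2.
By linearity: E[X] = 62 · (1/2) = (63 − 1) · (1/2) = 31 ≈ 31.000000.

E[X] = 31 = 31.000000.


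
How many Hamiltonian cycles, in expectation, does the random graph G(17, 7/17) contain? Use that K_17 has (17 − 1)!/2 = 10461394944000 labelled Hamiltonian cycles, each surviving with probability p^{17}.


K_17 has (17 − 1)!/2 = 10461394944000 labelled Hamiltonian cycles.
For each such Hamiltonian cycle H, let X_H = 1 if all 17 edges of H are present in G. Then P[X_H = 1] = p^{17} = (7/17)^{17} = 232630513987207/827240261886336764177.
Summing the indicators: E[X] = Σ_H E[X_H] = 10461394944000 · p^{17} = 10461394944000 · 232630513987207/827240261886336764177 = 2433639682845888590481408000/827240261886336764177.
Numerically: E[X] ≈ 2.94188e+06.

E[X] = 10461394944000 · (7/17)^{17} = 2433639682845888590481408000/827240261886336764177 ≈ 2.94188e+06.


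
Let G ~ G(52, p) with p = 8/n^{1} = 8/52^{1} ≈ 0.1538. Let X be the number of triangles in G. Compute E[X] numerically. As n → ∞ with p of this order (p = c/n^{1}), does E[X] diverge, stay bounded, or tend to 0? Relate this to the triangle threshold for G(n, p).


Number of potential triangles: C(52, 3) = 22100.
Each occurs with probability p³ ≈ (0.1538)³ ≈ 3.641329e-03.
By linearity: E[X] = C(52, 3)·p³ ≈ 22100 · 3.641329e-03 ≈ 80.4734.
Here α = 1, so p = 8/n is exactly at the triangle threshold p ~ 1/n. Asymptotically E[X] → c³/6 = 8³/6 = 256/3 ≈ 85.3333, a bounded constant. In this regime the triangle count is asymptotically Poisson(c³/6).

E[X] ≈ 80.4734; in regime p = Θ(1/n^{1}) E[X] stays bounded (at the triangle threshold p ~ 1/n).


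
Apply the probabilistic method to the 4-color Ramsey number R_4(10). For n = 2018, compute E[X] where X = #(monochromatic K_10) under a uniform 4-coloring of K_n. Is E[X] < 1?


E[X] = C(2018, 10) · 4^{1 − 45} = 301820606687612220663963508 · 4^{−44} = 301820606687612220663963508/309485009821345068724781056.
As a reduced fraction: E[X] = 75455151671903055165990877/77371252455336267181195264 ≈ 0.975235.
Is E[X] < 1? YES.
Since E[X] < 1, there exists a 4-coloring of K_{2018} with no monochromatic K_10; hence R_4(10) > 2018.

E[X] = 75455151671903055165990877/77371252455336267181195264 ≈ 0.975235; E[X] < 1, so R_4(10) > 2018.


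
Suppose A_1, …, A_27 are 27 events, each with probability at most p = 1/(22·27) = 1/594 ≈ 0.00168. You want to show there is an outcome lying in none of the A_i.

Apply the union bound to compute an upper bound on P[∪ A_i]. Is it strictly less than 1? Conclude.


Union bound: P[∪_{i=1}^{27} A_i] ≤ Σ_i P[A_i] ≤ 27·p = 27·(1/594) = 1/22.
Numerically: 1/22 ≈ 0.04545.
Is 1/22 < 1? YES.
Since P[∪ A_i] ≤ 1/22 < 1, the complement has P[∩ A_i^c] ≥ 1 − 1/22 = 21/22 > 0, so some outcome avoids every A_i.

27·p = 1/22 ≈ 0.04545; existence CERTIFIED by the union bound.


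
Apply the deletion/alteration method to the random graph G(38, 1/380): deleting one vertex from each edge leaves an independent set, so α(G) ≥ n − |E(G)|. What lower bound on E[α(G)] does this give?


E[|E(G)|] = C(38, 2)·p = 703 · (1/380) = 37/20.
E[α(G)] ≥ n − E[|E(G)|] = 38 − 37/20 = 723/20.
Numerically: ≈ 36.15000.
(This is only a lower bound; the true E[α(G)] may be larger.)

E[α(G)] ≥ 723/20 ≈ 36.15000.


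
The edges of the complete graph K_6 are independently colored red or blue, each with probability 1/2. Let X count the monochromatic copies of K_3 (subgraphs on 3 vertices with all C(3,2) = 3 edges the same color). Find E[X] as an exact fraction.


Let X = Σ_S X_S over the C(6, 3) = 20 subsets S of size 3, where X_S = 1 if the K_3 on S is monochromatic.
For a fixed S, the K_3 on S has C(3, 2) = 3 edges. P[all 3 edges red] = (1/2)^3, and likewise for blue, so P[monochromatic] = 2·(1/2)^3 = 2^{1 − 3} = 1/4.
Summing: E[X] = C(6, 3) · 2^{1 − 3} = 20 · 1/4 = 5.
Numerically: E[X] ≈ 5.000000.

E[X] = C(6,3)·2^(1−C(3,2)) = 5 ≈ 5.000000.


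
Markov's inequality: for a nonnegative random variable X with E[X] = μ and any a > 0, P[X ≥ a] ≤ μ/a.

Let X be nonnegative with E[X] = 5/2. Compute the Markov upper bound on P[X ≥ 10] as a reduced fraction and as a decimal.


μ = E[X] = 5/2, a = 10.
Markov: P[X ≥ 10] ≤ μ/a = (5/2)/10 = 1/4.
Numerically: ≈ 0.250.
(Since a = 10 > μ = 2.500, the bound 1/4 is < 1 and informative.)

P[X ≥ 10] ≤ 1/4 ≈ 0.250.


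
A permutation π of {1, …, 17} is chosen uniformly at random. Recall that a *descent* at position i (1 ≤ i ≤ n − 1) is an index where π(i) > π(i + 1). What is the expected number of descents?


Write X = Σ X_I over i = 1, …, 16, with X_I the indicator of one descent.
There are 16 indicators.
For each fixed i, the pair (π(i), π(i+1)) is a uniformly random ordered pair of distinct values from {1, …, 17}; by symmetry P[π(i) > π(i+1)] = 1/2.
By linearity: E[X] = 16 · (1/2) = (17 − 1) · (1/2) = 8 ≈ 8.0000.

E[X] = 8 = 8.0000.


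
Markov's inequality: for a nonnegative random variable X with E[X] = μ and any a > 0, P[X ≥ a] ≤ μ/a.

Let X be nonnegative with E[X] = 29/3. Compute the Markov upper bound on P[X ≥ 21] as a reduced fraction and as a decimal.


μ = E[X] = 29/3, a = 21.
Markov: P[X ≥ 21] ≤ μ/a = (29/3)/21 = 29/63.
Numerically: ≈ 0.460317.
(Since a = 21 > μ = 9.666667, the bound 29/63 is < 1 and informative.)

P[X ≥ 21] ≤ 29/63 ≈ 0.460317.


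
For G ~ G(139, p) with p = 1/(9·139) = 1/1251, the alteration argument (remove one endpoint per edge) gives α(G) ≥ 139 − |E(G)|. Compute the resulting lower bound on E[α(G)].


E[|E(G)|] = C(139, 2)·p = 9591 · (1/1251) = 23/3.
E[α(G)] ≥ n − E[|E(G)|] = 139 − 23/3 = 394/3.
Numerically: ≈ 131.3333.
(This is only a lower bound; the true E[α(G)] may be larger.)

E[α(G)] ≥ 394/3 ≈ 131.3333.


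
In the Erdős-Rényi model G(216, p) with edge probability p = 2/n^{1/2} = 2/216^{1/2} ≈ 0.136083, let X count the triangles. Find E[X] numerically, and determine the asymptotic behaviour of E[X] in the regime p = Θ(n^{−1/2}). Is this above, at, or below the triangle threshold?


Number of potential triangles: C(216, 3) = 1656360.
Each occurs with probability p³ ≈ (0.136083)³ ≈ 2.52005118e-03.
By linearity: E[X] = C(216, 3)·p³ ≈ 1656360 · 2.52005118e-03 ≈ 4174.111965.
Since α = 1/2 < 1, p = c/n^{1/2} ≫ 1/n is above the triangle threshold p ~ 1/n. Asymptotically E[X] ~ (c³/6)·n^{3(1−α)} = (2³/6)·n^{1.5} → ∞; triangles are abundant w.h.p.

E[X] ≈ 4174.111965; in regime p = Θ(1/n^{1/2}) E[X] diverges (above the triangle threshold p ~ 1/n).


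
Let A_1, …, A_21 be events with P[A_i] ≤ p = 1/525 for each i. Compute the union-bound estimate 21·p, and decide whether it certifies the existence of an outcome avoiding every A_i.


Union bound: P[∪_{i=1}^{21} A_i] ≤ Σ_i P[A_i] ≤ 21·p = 21·(1/525) = 1/25.
Numerically: 1/25 ≈ 0.040.
Is 1/25 < 1? YES.
Since P[∪ A_i] ≤ 1/25 < 1, the complement has P[∩ A_i^c] ≥ 1 − 1/25 = 24/25 > 0, so some outcome avoids every A_i.

21·p = 1/25 ≈ 0.040; existence CERTIFIED by the union bound.


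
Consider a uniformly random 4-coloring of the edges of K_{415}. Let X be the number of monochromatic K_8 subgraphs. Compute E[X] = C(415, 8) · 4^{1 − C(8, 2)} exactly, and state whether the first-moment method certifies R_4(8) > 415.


E[X] = C(415, 8) · 4^{1 − 28} = 20388455694719685 · 4^{−27} = 20388455694719685/18014398509481984.
As a reduced fraction: E[X] = 20388455694719685/18014398509481984 ≈ 1.1318.
Is E[X] < 1? NO.
Since E[X] ≥ 1, the first-moment bound is inconclusive at n = 415; it does NOT by itself certify R_4(8) > 415.

E[X] = 20388455694719685/18014398509481984 ≈ 1.1318; E[X] ≥ 1; first-moment method inconclusive here.


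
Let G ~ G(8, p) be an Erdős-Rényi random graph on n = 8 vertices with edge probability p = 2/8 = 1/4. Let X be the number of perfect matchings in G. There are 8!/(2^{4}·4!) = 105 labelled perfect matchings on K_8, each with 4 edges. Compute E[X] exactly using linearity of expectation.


K_8 has 8!/(2^{4}·4!) = 105 labelled perfect matchings.
For each such perfect matching H, let X_H = 1 if all 4 edges of H are present in G. Then P[X_H = 1] = p^{4} = (1/4)^{4} = 1/256.
Summing the indicators: E[X] = Σ_H E[X_H] = 105 · p^{4} = 105 · 1/256 = 105/256.
Numerically: E[X] ≈ 0.4102.

E[X] = 105 · (1/4)^{4} = 105/256 ≈ 0.4102.


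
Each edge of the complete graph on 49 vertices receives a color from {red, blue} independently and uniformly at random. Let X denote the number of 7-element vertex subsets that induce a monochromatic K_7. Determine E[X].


Let X = Σ_S X_S over the C(49, 7) = 85900584 subsets S of size 7, where X_S = 1 if the K_7 on S is monochromatic.
For a fixed S, the K_7 on S has C(7, 2) = 21 edges. P[all 21 edges red] = (1/2)^21, and likewise for blue, so P[monochromatic] = 2·(1/2)^21 = 2^{1 − 21} = 1/1048576.
By linearity: E[X] = C(49, 7) · 2^{1 − 21} = 85900584 · 1/1048576 = 10737573/131072.
Numerically: E[X] ≈ 81.9212.

E[X] = C(49,7)·2^(1−C(7,2)) = 10737573/131072 ≈ 81.9212.


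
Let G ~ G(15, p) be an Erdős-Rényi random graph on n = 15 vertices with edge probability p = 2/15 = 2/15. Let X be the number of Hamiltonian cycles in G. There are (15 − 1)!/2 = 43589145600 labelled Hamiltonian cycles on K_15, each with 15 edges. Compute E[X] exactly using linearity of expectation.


K_15 has (15 − 1)!/2 = 43589145600 labelled Hamiltonian cycles.
For each such Hamiltonian cycle H, let X_H = 1 if all 15 edges of H are present in G. Then P[X_H = 1] = p^{15} = (2/15)^{15} = 32768/437893890380859375.
By linearity: E[X] = Σ_H E[X_H] = 43589145600 · p^{15} = 43589145600 · 32768/437893890380859375 = 235115905024/72081298828125.
Numerically: E[X] ≈ 0.003262.

E[X] = 43589145600 · (2/15)^{15} = 235115905024/72081298828125 ≈ 0.003262.


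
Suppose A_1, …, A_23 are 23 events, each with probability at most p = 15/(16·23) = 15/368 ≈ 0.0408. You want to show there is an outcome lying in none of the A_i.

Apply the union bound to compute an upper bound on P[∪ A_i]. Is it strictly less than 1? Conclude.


Union bound: P[∪_{i=1}^{23} A_i] ≤ Σ_i P[A_i] ≤ 23·p = 23·(15/368) = 15/16.
Numerically: 15/16 ≈ 0.9375.
Is 15/16 < 1? YES.
Since P[∪ A_i] ≤ 15/16 < 1, the complement has P[∩ A_i^c] ≥ 1 − 15/16 = 1/16 > 0, so some outcome avoids every A_i.

23·p = 15/16 ≈ 0.9375; existence CERTIFIED by the union bound.


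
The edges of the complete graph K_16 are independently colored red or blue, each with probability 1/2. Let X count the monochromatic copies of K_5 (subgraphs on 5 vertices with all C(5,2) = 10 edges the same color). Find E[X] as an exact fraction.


Let X = Σ_S X_S over the C(16, 5) = 4368 subsets S of size 5, where X_S = 1 if the K_5 on S is monochromatic.
For a fixed S, the K_5 on S has C(5, 2) = 10 edges. P[all 10 edges red] = (1/2)^10, and likewise for blue, so P[monochromatic] = 2·(1/2)^10 = 2^{1 − 10} = 1/512.
By linearity of expectation: E[X] = C(16, 5) · 2^{1 − 10} = 4368 · 1/512 = 273/32.
Numerically: E[X] ≈ 8.53125.

E[X] = C(16,5)·2^(1−C(5,2)) = 273/32 ≈ 8.53125.


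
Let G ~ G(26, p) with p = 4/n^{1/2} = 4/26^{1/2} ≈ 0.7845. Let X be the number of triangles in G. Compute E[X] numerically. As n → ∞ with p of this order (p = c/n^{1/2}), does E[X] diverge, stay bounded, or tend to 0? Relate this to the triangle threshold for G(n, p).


Number of potential triangles: C(26, 3) = 2600.
Each occurs with probability p³ ≈ (0.7845)³ ≈ 4.827474e-01.
By linearity: E[X] = C(26, 3)·p³ ≈ 2600 · 4.827474e-01 ≈ 1255.1433.
Since α = 1/2 < 1, p = c/n^{1/2} ≫ 1/n is above the triangle threshold p ~ 1/n. Asymptotically E[X] ~ (c³/6)·n^{3(1−α)} = (4³/6)·n^{1.5} → ∞; triangles are abundant w.h.p.

E[X] ≈ 1255.1433; in regime p = Θ(1/n^{1/2}) E[X] diverges (above the triangle threshold p ~ 1/n).


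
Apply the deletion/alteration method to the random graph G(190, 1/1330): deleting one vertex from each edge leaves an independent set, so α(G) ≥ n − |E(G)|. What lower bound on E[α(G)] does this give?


E[|E(G)|] = C(190, 2)·p = 17955 · (1/1330) = 27/2.
E[α(G)] ≥ n − E[|E(G)|] = 190 − 27/2 = 353/2.
Numerically: ≈ 176.50000.
(This is only a lower bound; the true E[α(G)] may be larger.)

E[α(G)] ≥ 353/2 ≈ 176.50000.


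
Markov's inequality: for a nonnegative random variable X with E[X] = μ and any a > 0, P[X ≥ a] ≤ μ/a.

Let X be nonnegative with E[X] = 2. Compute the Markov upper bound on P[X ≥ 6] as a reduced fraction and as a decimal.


μ = E[X] = 2, a = 6.
Markov: P[X ≥ 6] ≤ μ/a = (2)/6 = 1/3.
Numerically: ≈ 0.33333.
(Since a = 6 > μ = 2.00000, the bound 1/3 is < 1 and informative.)

P[X ≥ 6] ≤ 1/3 ≈ 0.33333.


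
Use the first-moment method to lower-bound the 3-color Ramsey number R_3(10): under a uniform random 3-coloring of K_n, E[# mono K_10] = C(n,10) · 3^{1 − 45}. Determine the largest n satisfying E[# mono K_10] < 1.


We need C(n, 10) · 3^{1 − 45} < 1, i.e. C(n, 10) < 3^{45 − 1} = 984770902183611232881.
Check values of n near the boundary:
  n = 569: C(569, 10) = 905357721286137524328; 905357721286137524328 < 984770902183611232881? YES
  n = 570: C(570, 10) = 921524823451961408691; 921524823451961408691 < 984770902183611232881? YES
  n = 571: C(571, 10) = 937951290893172842001; 937951290893172842001 < 984770902183611232881? YES
  n = 572: C(572, 10) = 954640815642161682606; 954640815642161682606 < 984770902183611232881? YES
  n = 573: C(573, 10) = 971597135635805762226; 971597135635805762226 < 984770902183611232881? YES
  n = 574: C(574, 10) = 988824035203816502691; 988824035203816502691 < 984770902183611232881? NO
  n = 575: C(575, 10) = 1006325345561406175305; 1006325345561406175305 < 984770902183611232881? NO
The largest n with C(n, 10) < 984770902183611232881 is n = 573 (where E[X] = 35985079097622435638/36472996377170786403 ≈ 0.987). Hence R_3(10) > 573, i.e. R_3(10) ≥ 574.

Largest n = 573; hence R_3(10) > 573.


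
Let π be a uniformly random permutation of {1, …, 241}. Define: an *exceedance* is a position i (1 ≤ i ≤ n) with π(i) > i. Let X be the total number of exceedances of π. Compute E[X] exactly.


Write X = Σ_{i=1}^{241} X_i, where X_i = 1_{π(i) > i}.
For each fixed i, π(i) is uniform over {1, …, 241} (marginal of a uniform permutation), so P[π(i) > i] = (n − i)/n. Summing: Σ_{i=1}^{241} (n − i)/n = (0 + 1 + … + 240)/241 = 241(241 − 1)/(2·241) = (241 − 1)/2.
Hence E[X] = Σ_{i=1}^{241} (241 − i)/241 = 120 ≈ 120.00000.

E[X] = 120 = 120.00000.


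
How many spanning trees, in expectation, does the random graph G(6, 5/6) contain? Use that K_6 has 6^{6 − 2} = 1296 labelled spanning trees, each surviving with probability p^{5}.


K_6 has 6^{6 − 2} = 1296 labelled spanning trees.
For each such spanning tree H, let X_H = 1 if all 5 edges of H are present in G. Then P[X_H = 1] = p^{5} = (5/6)^{5} = 3125/7776.
By linearity: E[X] = Σ_H E[X_H] = 1296 · p^{5} = 1296 · 3125/7776 = 3125/6.
Numerically: E[X] ≈ 520.833.

E[X] = 1296 · (5/6)^{5} = 3125/6 ≈ 520.833.


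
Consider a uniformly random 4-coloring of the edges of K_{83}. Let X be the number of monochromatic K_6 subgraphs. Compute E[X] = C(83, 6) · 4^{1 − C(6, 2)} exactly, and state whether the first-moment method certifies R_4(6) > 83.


E[X] = C(83, 6) · 4^{1 − 15} = 377447148 · 4^{−14} = 377447148/268435456.
As a reduced fraction: E[X] = 94361787/67108864 ≈ 1.406.
Is E[X] < 1? NO.
Since E[X] ≥ 1, the first-moment bound is inconclusive at n = 83; it does NOT by itself certify R_4(6) > 83.

E[X] = 94361787/67108864 ≈ 1.406; E[X] ≥ 1; first-moment method inconclusive here.


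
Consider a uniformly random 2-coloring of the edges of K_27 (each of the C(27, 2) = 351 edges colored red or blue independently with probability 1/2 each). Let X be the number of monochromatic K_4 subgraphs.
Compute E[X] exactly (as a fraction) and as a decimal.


Let X = Σ_S X_S over the C(27, 4) = 17550 subsets S of size 4, where X_S = 1 if the K_4 on S is monochromatic.
For a fixed S, the K_4 on S has C(4, 2) = 6 edges. P[all 6 edges red] = (1/2)^6, and likewise for blue, so P[monochromatic] = 2·(1/2)^6 = 2^{1 − 6} = 1/32.
By linearity: E[X] = C(27, 4) · 2^{1 − 6} = 17550 · 1/32 = 8775/16.
Numerically: E[X] ≈ 548.437500.

E[X] = C(27,4)·2^(1−C(4,2)) = 8775/16 ≈ 548.437500.


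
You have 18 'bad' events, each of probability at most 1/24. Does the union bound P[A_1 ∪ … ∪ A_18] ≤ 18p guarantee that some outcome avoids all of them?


Union bound: P[∪_{i=1}^{18} A_i] ≤ Σ_i P[A_i] ≤ 18·p = 18·(1/24) = 3/4.
Numerically: 3/4 ≈ 0.750000.
Is 3/4 < 1? YES.
Since P[∪ A_i] ≤ 3/4 < 1, the complement has P[∩ A_i^c] ≥ 1 − 3/4 = 1/4 > 0, so some outcome avoids every A_i.

18·p = 3/4 ≈ 0.750000; existence CERTIFIED by the union bound.


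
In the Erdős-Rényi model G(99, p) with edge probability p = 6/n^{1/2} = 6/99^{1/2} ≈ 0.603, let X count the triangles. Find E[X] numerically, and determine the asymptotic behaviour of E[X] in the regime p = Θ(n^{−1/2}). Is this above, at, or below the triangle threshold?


Number of potential triangles: C(99, 3) = 156849.
Each occurs with probability p³ ≈ (0.603)³ ≈ 2.192810e-01.
By linearity: E[X] = C(99, 3)·p³ ≈ 156849 · 2.192810e-01 ≈ 34394.0021.
Since α = 1/2 < 1, p = c/n^{1/2} ≫ 1/n is above the triangle threshold p ~ 1/n. Asymptotically E[X] ~ (c³/6)·n^{3(1−α)} = (6³/6)·n^{1.5} → ∞; triangles are abundant w.h.p.

E[X] ≈ 34394.0021; in regime p = Θ(1/n^{1/2}) E[X] diverges (above the triangle threshold p ~ 1/n).


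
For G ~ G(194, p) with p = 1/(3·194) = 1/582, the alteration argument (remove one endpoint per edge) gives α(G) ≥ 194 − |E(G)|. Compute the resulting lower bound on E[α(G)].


E[|E(G)|] = C(194, 2)·p = 18721 · (1/582) = 193/6.
E[α(G)] ≥ n − E[|E(G)|] = 194 − 193/6 = 971/6.
Numerically: ≈ 161.83333.
(This is only a lower bound; the true E[α(G)] may be larger.)

E[α(G)] ≥ 971/6 ≈ 161.83333.


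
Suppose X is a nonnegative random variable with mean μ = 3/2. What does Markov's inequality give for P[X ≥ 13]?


μ = E[X] = 3/2, a = 13.
Markov: P[X ≥ 13] ≤ μ/a = (3/2)/13 = 3/26.
Numerically: ≈ 0.1154.
(Since a = 13 > μ = 1.5000, the bound 3/26 is < 1 and informative.)

P[X ≥ 13] ≤ 3/26 ≈ 0.1154.


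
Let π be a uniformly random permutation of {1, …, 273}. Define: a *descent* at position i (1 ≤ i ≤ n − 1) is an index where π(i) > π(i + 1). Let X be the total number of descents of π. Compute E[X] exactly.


Write X = Σ X_I over i = 1, …, 272, with X_I the indicator of one descent.
There are 272 indicators.
For each fixed i, the pair (π(i), π(i+1)) is a uniformly random ordered pair of distinct values from {1, …, 273}; by symmetry P[π(i) > π(i+1)] = 1/2.
By linearity: E[X] = 272 · (1/2) = (273 − 1) · (1/2) = 136 ≈ 136.000.

E[X] = 136 = 136.000.


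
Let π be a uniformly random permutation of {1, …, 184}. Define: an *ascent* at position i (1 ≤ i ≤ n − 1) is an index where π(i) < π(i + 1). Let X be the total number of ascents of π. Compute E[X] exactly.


Write X = Σ X_I over i = 1, …, 183, with X_I the indicator of one ascent.
There are 183 indicators.
For each fixed i, the pair (π(i), π(i+1)) is a uniformly random ordered pair of distinct values from {1, …, 184}; by symmetry P[π(i) < π(i+1)] = 1/2.
By linearity: E[X] = 183 · (1/2) = (184 − 1) · (1/2) = 183/2 ≈ 91.50000.

E[X] = 183/2 = 91.50000.


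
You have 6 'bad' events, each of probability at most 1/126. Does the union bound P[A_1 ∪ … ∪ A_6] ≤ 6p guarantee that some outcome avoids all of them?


Union bound: P[∪_{i=1}^{6} A_i] ≤ Σ_i P[A_i] ≤ 6·p = 6·(1/126) = 1/21.
Numerically: 1/21 ≈ 0.0476.
Is 1/21 < 1? YES.
Since P[∪ A_i] ≤ 1/21 < 1, the complement has P[∩ A_i^c] ≥ 1 − 1/21 = 20/21 > 0, so some outcome avoids every A_i.

6·p = 1/21 ≈ 0.0476; existence CERTIFIED by the union bound.


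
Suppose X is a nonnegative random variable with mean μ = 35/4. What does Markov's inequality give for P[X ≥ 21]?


μ = E[X] = 35/4, a = 21.
Markov: P[X ≥ 21] ≤ μ/a = (35/4)/21 = 5/12.
Numerically: ≈ 0.41667.
(Since a = 21 > μ = 8.75000, the bound 5/12 is < 1 and informative.)

P[X ≥ 21] ≤ 5/12 ≈ 0.41667.


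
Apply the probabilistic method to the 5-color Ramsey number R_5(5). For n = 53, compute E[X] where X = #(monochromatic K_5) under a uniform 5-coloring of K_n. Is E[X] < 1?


E[X] = C(53, 5) · 5^{1 − 10} = 2869685 · 5^{−9} = 2869685/1953125.
As a reduced fraction: E[X] = 573937/390625 ≈ 1.46928.
Is E[X] < 1? NO.
Since E[X] ≥ 1, the first-moment bound is inconclusive at n = 53; it does NOT by itself certify R_5(5) > 53.

E[X] = 573937/390625 ≈ 1.46928; E[X] ≥ 1; first-moment method inconclusive here.


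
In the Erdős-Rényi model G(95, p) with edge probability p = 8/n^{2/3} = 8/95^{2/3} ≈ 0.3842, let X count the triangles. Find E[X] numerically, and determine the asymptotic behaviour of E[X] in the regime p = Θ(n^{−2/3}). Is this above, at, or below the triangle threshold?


Number of potential triangles: C(95, 3) = 138415.
Each occurs with probability p³ ≈ (0.3842)³ ≈ 5.673130e-02.
By linearity: E[X] = C(95, 3)·p³ ≈ 138415 · 5.673130e-02 ≈ 7852.4632.
Since α = 2/3 < 1, p = c/n^{2/3} ≫ 1/n is above the triangle threshold p ~ 1/n. Asymptotically E[X] ~ (c³/6)·n^{3(1−α)} = (8³/6)·n^{1} → ∞; triangles are abundant w.h.p.

E[X] ≈ 7852.4632; in regime p = Θ(1/n^{2/3}) E[X] diverges (above the triangle threshold p ~ 1/n).
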